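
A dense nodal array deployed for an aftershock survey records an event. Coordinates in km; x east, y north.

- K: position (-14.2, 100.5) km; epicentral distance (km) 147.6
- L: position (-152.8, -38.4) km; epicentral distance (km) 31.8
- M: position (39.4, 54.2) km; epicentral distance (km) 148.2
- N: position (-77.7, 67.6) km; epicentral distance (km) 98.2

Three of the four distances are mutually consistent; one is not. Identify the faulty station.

Solve using three stations at a time. Using K, M, N (subtract circle equations pairwise → linear system) gives (x, y) ≈ (-82.2, -30.5).
Distances from that point to each station vs reported:
  K: calculated 147.6 vs reported 147.6 → residual 0.0 km
  L: calculated 71.0 vs reported 31.8 → residual 39.2 km
  M: calculated 148.2 vs reported 148.2 → residual 0.0 km
  N: calculated 98.2 vs reported 98.2 → residual 0.0 km
K, M, N are mutually consistent (residuals ≈ 0); L is off by 39.2 km.

L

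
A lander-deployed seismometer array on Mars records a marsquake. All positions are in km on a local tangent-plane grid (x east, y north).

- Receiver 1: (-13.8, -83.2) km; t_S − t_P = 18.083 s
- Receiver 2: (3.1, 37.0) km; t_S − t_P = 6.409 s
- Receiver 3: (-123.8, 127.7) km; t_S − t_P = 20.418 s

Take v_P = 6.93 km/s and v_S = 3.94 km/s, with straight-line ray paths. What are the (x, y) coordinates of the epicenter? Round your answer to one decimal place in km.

Distance from S−P lag: d = Δt · v_P v_S / (v_P − v_S) = Δt · (6.93·3.94)/(6.93−3.94) ≈ 9.1318·Δt.
So d_Receiver 1 = 165.13, d_Receiver 2 = 58.53, d_Receiver 3 = 186.45 km.
Circle about each station: (x + 13.8)² + (y + 83.2)² = 165.13²; (x − 3.1)² + (y − 37.0)² = 58.53²; (x + 123.8)² + (y − 127.7)² = 186.45².
Subtracting the Receiver 1 equation from the Receiver 2 and Receiver 3 equations removes the quadratic terms:
33.8 x + 240.4 y = 18108.09
-220.0 x + 421.8 y = 17025.36
Solving the 2×2 system: x ≈ 52.8, y ≈ 67.9 km.
Check against Receiver 1 (with the unrounded x, y): √((x + 13.8)²+(y + 83.2)²) = 165.13 ≈ 165.13 km. ✓

52.8 km east, 67.9 km north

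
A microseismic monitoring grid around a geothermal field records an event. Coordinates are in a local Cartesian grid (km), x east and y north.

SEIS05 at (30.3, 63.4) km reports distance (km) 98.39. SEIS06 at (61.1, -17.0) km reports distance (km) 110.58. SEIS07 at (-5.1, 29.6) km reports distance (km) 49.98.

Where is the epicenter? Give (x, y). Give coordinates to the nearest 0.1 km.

Circle about each station: (x − 30.3)² + (y − 63.4)² = 98.39²; (x − 61.1)² + (y + 17.0)² = 110.58²; (x + 5.1)² + (y − 29.6)² = 49.98².
Subtracting the SEIS05 equation from the SEIS06 and SEIS07 equations removes the quadratic terms:
61.6 x − 160.8 y = -3462.78
-70.8 x − 67.6 y = 3147.11
Solving the 2×2 system: x ≈ -47.6, y ≈ 3.3 km.

(-47.6, 3.3)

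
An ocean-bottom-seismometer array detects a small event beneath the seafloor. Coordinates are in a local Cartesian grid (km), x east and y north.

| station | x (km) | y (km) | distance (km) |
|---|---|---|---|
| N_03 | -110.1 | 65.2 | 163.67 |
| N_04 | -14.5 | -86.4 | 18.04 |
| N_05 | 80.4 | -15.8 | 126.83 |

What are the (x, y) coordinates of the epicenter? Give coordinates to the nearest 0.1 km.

Circle about each station: (x + 110.1)² + (y − 65.2)² = 163.67²; (x + 14.5)² + (y + 86.4)² = 18.04²; (x − 80.4)² + (y + 15.8)² = 126.83².
Subtracting pairs of circle equations eliminates x²+y² and gives linear equations (the radical axes):
191.2 x − 303.2 y = 17764.59
381.0 x − 162.0 y = 1042.77
Solving the 2×2 system: x ≈ -30.3, y ≈ -77.7 km.

(-30.3, -77.7)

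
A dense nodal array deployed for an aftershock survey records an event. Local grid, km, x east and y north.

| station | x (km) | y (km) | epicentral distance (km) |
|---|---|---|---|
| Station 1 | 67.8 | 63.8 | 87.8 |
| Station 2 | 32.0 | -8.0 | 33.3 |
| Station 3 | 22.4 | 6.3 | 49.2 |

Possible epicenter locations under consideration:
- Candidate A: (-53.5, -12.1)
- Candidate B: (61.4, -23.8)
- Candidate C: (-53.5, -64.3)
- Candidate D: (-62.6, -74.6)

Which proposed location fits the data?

Candidate B

For each candidate, compare |candidate − station| to the reported distance:
Candidate A: residuals Station 1 55.3, Station 2 52.3, Station 3 28.9 → max 55.3 km
Candidate B: residuals Station 1 0.0, Station 2 0.1, Station 3 0.1 → max 0.1 km
Candidate C: residuals Station 1 88.6, Station 2 69.1, Station 3 54.5 → max 88.6 km
Candidate D: residuals Station 1 102.4, Station 2 82.4, Station 3 68.1 → max 102.4 km
Only Candidate B has all residuals ≈ 0.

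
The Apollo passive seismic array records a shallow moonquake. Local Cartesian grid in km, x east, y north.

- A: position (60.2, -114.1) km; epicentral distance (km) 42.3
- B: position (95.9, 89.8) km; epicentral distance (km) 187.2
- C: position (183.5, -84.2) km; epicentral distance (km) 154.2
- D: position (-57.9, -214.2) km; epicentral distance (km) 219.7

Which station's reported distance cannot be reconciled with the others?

Solve using three stations at a time. Using A, B, C (subtract circle equations pairwise → linear system) gives (x, y) ≈ (29.3, -85.2).
Distances from that point to each station vs reported:
  A: calculated 42.3 vs reported 42.3 → residual 0.0 km
  B: calculated 187.2 vs reported 187.2 → residual 0.0 km
  C: calculated 154.2 vs reported 154.2 → residual 0.0 km
  D: calculated 155.7 vs reported 219.7 → residual 64.0 km
A, B, C are mutually consistent (residuals ≈ 0); D is off by 64.0 km.

D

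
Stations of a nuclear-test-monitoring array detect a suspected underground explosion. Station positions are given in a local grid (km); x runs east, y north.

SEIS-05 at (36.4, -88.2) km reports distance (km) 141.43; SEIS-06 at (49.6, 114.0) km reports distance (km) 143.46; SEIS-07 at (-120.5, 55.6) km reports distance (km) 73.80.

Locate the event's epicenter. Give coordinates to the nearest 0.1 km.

(-57.0, 18.0)

Circle about each station: (x − 36.4)² + (y + 88.2)² = 141.43²; (x − 49.6)² + (y − 114.0)² = 143.46²; (x + 120.5)² + (y − 55.6)² = 73.80².
Subtracting pairs of circle equations eliminates x²+y² and gives linear equations (the radical axes):
26.4 x + 404.4 y = 5773.63
-313.8 x + 287.6 y = 23063.41
Solving the 2×2 system: x ≈ -57.0, y ≈ 18.0 km.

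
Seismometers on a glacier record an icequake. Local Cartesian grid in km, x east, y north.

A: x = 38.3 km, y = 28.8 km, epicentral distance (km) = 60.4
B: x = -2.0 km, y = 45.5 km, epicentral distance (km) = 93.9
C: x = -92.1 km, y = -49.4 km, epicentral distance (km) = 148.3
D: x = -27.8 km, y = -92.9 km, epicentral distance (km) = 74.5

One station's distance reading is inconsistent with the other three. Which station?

Solve using three stations at a time. Using A, B, C (subtract circle equations pairwise → linear system) gives (x, y) ≈ (54.8, -29.2).
Distances from that point to each station vs reported:
  A: calculated 60.3 vs reported 60.4 → residual 0.1 km
  B: calculated 93.8 vs reported 93.9 → residual 0.1 km
  C: calculated 148.3 vs reported 148.3 → residual 0.0 km
  D: calculated 104.3 vs reported 74.5 → residual 29.8 km
A, B, C are mutually consistent (residuals ≈ 0); D is off by 29.8 km.

D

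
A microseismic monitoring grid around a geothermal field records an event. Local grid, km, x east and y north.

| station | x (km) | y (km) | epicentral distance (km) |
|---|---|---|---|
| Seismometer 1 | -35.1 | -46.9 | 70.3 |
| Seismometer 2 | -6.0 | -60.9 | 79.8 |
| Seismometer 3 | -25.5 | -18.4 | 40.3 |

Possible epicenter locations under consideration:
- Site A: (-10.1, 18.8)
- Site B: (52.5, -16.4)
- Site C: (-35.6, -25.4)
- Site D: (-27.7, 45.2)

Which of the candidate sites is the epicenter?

For each candidate, compare |candidate − station| to the reported distance:
Site A: residuals Seismometer 1 0.0, Seismometer 2 0.0, Seismometer 3 0.0 → max 0.0 km
Site B: residuals Seismometer 1 22.5, Seismometer 2 6.3, Seismometer 3 37.7 → max 37.7 km
Site C: residuals Seismometer 1 48.8, Seismometer 2 33.6, Seismometer 3 28.0 → max 48.8 km
Site D: residuals Seismometer 1 22.1, Seismometer 2 28.5, Seismometer 3 23.3 → max 28.5 km
Only Site A has all residuals ≈ 0.

Site A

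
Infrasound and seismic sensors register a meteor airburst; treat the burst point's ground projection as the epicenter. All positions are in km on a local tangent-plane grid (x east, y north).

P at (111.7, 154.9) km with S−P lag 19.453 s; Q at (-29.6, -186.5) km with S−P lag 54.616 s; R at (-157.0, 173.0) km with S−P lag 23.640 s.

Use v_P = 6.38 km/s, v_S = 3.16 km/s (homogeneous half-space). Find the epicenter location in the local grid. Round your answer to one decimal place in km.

Distance from S−P lag: d = Δt · v_P v_S / (v_P − v_S) = Δt · (6.38·3.16)/(6.38−3.16) ≈ 6.2611·Δt.
So d_P = 121.80, d_Q = 341.96, d_R = 148.01 km.
Circle about each station: (x − 111.7)² + (y − 154.9)² = 121.80²; (x + 29.6)² + (y + 186.5)² = 341.96²; (x + 157.0)² + (y − 173.0)² = 148.01².
Subtracting the P equation from the Q and R equations removes the quadratic terms:
-282.6 x − 682.8 y = -102913.89
-537.4 x + 36.2 y = 11035.38
Solving the 2×2 system: x ≈ -10.1, y ≈ 154.9 km.
Check against P (with the unrounded x, y): √((x − 111.7)²+(y − 154.9)²) = 121.80 ≈ 121.80 km. ✓

(-10.1, 154.9)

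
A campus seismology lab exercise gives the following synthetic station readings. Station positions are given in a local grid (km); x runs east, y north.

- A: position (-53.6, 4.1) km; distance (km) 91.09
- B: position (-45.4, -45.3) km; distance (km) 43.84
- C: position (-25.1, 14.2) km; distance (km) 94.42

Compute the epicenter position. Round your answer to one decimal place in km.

Circle about each station: (x + 53.6)² + (y − 4.1)² = 91.09²; (x + 45.4)² + (y + 45.3)² = 43.84²; (x + 25.1)² + (y − 14.2)² = 94.42².
Subtracting pairs of circle equations eliminates x²+y² and gives linear equations (the radical axes):
16.4 x − 98.8 y = 7598.92
57.0 x + 20.2 y = -2675.87
Solving the 2×2 system: x ≈ -18.6, y ≈ -80.0 km.
Check against A (with the unrounded x, y): √((x + 53.6)²+(y − 4.1)²) = 91.09 ≈ 91.09 km. ✓

x ≈ -18.6 km, y ≈ -80.0 km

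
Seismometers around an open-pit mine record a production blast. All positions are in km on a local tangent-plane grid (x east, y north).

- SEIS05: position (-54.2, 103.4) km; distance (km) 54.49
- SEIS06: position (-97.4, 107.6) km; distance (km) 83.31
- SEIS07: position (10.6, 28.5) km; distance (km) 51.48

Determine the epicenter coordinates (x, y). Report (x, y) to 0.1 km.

(-35.0, 52.4)

Circle about each station: (x + 54.2)² + (y − 103.4)² = 54.49²; (x + 97.4)² + (y − 107.6)² = 83.31²; (x − 10.6)² + (y − 28.5)² = 51.48².
Subtracting pairs of circle equations eliminates x²+y² and gives linear equations (the radical axes):
-86.4 x + 8.4 y = 3463.92
129.6 x − 149.8 y = -12385.62
Solving the 2×2 system: x ≈ -35.0, y ≈ 52.4 km.
Check against SEIS05 (with the unrounded x, y): √((x + 54.2)²+(y − 103.4)²) = 54.49 ≈ 54.49 km. ✓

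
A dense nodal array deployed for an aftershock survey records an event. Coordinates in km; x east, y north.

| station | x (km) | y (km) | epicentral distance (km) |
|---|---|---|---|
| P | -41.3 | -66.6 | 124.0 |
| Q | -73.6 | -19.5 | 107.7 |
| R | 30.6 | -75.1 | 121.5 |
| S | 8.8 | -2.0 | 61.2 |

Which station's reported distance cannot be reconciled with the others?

S

Solve using three stations at a time. Using P, Q, R (subtract circle equations pairwise → linear system) gives (x, y) ≈ (12.6, 45.1).
Distances from that point to each station vs reported:
  P: calculated 124.0 vs reported 124.0 → residual 0.0 km
  Q: calculated 107.7 vs reported 107.7 → residual 0.0 km
  R: calculated 121.5 vs reported 121.5 → residual 0.0 km
  S: calculated 47.3 vs reported 61.2 → residual 13.9 km
P, Q, R are mutually consistent (residuals ≈ 0); S is off by 13.9 km.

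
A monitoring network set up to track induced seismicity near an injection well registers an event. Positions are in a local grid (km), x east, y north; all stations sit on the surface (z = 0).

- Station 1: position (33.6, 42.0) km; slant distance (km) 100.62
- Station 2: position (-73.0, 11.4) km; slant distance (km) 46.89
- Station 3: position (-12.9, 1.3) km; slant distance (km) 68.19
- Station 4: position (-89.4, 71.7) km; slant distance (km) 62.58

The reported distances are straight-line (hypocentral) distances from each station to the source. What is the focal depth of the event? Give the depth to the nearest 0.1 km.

Each station gives a sphere (x−x_i)² + (y−y_i)² + z² = d_i² (stations at z=0).
Subtracting the Station 1 sphere from Station 2 and Station 3: z² cancels, leaving linear equations in x and y:
-213.2 x − 61.2 y = 10491.71
-93.0 x − 81.4 y = 2749.65
Solving: x ≈ -58.797, y ≈ 33.397 km (keep extra digits for the depth step; rounded: -58.8, 33.4).
Then from the Station 1 sphere: z² = 100.62² − (x − 33.6)² − (y − 42.0)² with x = -58.797, y = 33.397, so z ≈ 38.899 ≈ 38.9 km.

z ≈ 38.9 km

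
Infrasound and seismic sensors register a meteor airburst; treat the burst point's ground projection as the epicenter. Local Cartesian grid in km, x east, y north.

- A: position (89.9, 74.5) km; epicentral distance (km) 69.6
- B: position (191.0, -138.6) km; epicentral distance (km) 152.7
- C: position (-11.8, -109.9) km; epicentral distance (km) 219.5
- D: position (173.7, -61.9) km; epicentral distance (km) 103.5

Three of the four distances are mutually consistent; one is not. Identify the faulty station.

B

Solve using three stations at a time. Using A, C, D (subtract circle equations pairwise → linear system) gives (x, y) ≈ (149.7, 38.8).
Distances from that point to each station vs reported:
  A: calculated 69.6 vs reported 69.6 → residual 0.0 km
  B: calculated 182.1 vs reported 152.7 → residual 29.4 km
  C: calculated 219.5 vs reported 219.5 → residual 0.0 km
  D: calculated 103.5 vs reported 103.5 → residual 0.0 km
A, C, D are mutually consistent (residuals ≈ 0); B is off by 29.4 km.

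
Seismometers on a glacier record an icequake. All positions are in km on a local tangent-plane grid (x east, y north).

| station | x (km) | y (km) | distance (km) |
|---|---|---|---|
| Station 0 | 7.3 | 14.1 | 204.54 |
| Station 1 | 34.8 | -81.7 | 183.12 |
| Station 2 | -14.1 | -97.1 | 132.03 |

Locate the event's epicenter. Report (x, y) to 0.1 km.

Circle about each station: (x − 7.3)² + (y − 14.1)² = 204.54²; (x − 34.8)² + (y + 81.7)² = 183.12²; (x + 14.1)² + (y + 97.1)² = 132.03².
Subtracting the Station 0 equation from the Station 1 and Station 2 equations removes the quadratic terms:
55.0 x − 191.6 y = 15937.51
-42.8 x − 222.4 y = 33779.81
Solving the 2×2 system: x ≈ -143.3, y ≈ -124.3 km.

-143.3 km east, -124.3 km north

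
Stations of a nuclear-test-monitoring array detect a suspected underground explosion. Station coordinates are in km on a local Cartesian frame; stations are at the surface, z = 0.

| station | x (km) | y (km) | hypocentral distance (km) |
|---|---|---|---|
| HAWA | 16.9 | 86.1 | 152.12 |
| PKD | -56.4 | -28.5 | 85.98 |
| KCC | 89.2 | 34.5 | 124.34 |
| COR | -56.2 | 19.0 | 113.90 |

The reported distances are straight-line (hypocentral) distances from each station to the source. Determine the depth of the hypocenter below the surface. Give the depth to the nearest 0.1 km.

Each station gives a sphere (x−x_i)² + (y−y_i)² + z² = d_i² (stations at z=0).
Subtracting the HAWA sphere from PKD and KCC: z² cancels, leaving linear equations in x and y:
-146.6 x − 229.2 y = 12042.32
144.6 x − 103.2 y = 9128.13
Solving: x ≈ 17.596, y ≈ -63.796 km (keep extra digits for the depth step; rounded: 17.6, -63.8).
Then from the HAWA sphere: z² = 152.12² − (x − 16.9)² − (y − 86.1)² with x = 17.596, y = -63.796, so z ≈ 25.908 ≈ 25.9 km.
Check against COR (with the unrounded solution): distance 113.90 ≈ 113.90 km. ✓

25.9 km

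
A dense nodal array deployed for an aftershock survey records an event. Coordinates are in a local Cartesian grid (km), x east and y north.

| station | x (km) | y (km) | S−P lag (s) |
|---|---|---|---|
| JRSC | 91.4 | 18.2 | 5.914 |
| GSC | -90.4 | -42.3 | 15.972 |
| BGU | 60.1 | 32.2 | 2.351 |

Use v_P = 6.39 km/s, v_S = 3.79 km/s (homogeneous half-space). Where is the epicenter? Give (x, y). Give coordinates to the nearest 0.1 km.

Distance from S−P lag: d = Δt · v_P v_S / (v_P − v_S) = Δt · (6.39·3.79)/(6.39−3.79) ≈ 9.3147·Δt.
So d_JRSC = 55.09, d_GSC = 148.77, d_BGU = 21.90 km.
Circle about each station: (x − 91.4)² + (y − 18.2)² = 55.09²; (x + 90.4)² + (y + 42.3)² = 148.77²; (x − 60.1)² + (y − 32.2)² = 21.90².
Subtracting the JRSC equation from the GSC and BGU equations removes the quadratic terms:
-363.6 x − 121.0 y = -17821.35
-62.6 x + 28.0 y = -1481.05
Solving the 2×2 system: x ≈ 38.2, y ≈ 32.5 km.
Check against JRSC (with the unrounded x, y): √((x − 91.4)²+(y − 18.2)²) = 55.09 ≈ 55.09 km. ✓

x ≈ 38.2 km, y ≈ 32.5 km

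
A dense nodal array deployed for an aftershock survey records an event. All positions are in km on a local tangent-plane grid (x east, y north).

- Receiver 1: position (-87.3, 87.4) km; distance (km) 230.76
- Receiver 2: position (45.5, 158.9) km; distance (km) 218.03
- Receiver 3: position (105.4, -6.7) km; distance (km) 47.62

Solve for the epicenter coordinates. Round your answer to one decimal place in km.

Circle about each station: (x + 87.3)² + (y − 87.4)² = 230.76²; (x − 45.5)² + (y − 158.9)² = 218.03²; (x − 105.4)² + (y + 6.7)² = 47.62².
Subtracting the Receiver 1 equation from the Receiver 2 and Receiver 3 equations removes the quadratic terms:
265.6 x + 143.0 y = 17772.51
385.4 x − 188.2 y = 46876.51
Solving the 2×2 system: x ≈ 95.6, y ≈ -53.3 km.

x ≈ 95.6 km, y ≈ -53.3 km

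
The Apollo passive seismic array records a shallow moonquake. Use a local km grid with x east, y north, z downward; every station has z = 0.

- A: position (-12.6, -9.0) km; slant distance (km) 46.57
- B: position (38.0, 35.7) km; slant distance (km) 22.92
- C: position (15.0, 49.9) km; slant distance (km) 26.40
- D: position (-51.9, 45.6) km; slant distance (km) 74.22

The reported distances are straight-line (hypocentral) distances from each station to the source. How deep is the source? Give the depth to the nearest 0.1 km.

Each station gives a sphere (x−x_i)² + (y−y_i)² + z² = d_i² (stations at z=0).
Subtracting the A sphere from B and C: z² cancels, leaving linear equations in x and y:
101.2 x + 89.4 y = 4122.17
55.2 x + 117.8 y = 3947.05
Solving: x ≈ 18.997, y ≈ 24.604 km (keep extra digits for the depth step; rounded: 19.0, 24.6).
Then from the A sphere: z² = 46.57² − (x + 12.6)² − (y + 9.0)² with x = 18.997, y = 24.604, so z ≈ 6.416 ≈ 6.4 km.

depth ≈ 6.4 km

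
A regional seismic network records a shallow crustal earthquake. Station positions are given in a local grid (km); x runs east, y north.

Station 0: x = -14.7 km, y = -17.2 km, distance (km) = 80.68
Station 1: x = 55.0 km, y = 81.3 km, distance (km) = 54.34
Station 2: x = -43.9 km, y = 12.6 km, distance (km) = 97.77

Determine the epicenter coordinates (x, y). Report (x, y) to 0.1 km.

x ≈ 52.8 km, y ≈ 27.0 km

Circle about each station: (x + 14.7)² + (y + 17.2)² = 80.68²; (x − 55.0)² + (y − 81.3)² = 54.34²; (x + 43.9)² + (y − 12.6)² = 97.77².
Subtracting the Station 0 equation from the Station 1 and Station 2 equations removes the quadratic terms:
139.4 x + 197.0 y = 12679.19
-58.4 x + 59.6 y = -1475.67
Solving the 2×2 system: x ≈ 52.8, y ≈ 27.0 km.
Check against Station 0 (with the unrounded x, y): √((x + 14.7)²+(y + 17.2)²) = 80.69 ≈ 80.68 km. ✓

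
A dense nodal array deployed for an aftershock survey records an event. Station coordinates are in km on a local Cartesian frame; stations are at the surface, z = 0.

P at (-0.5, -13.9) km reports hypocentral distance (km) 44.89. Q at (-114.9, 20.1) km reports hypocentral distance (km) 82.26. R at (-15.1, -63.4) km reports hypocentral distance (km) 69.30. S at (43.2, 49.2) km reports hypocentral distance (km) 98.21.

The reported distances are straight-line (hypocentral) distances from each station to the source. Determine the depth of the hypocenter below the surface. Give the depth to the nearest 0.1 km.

20.8 km

Each station gives a sphere (x−x_i)² + (y−y_i)² + z² = d_i² (stations at z=0).
Subtracting the P sphere from Q and R: z² cancels, leaving linear equations in x and y:
-228.8 x + 68.0 y = 8660.96
-29.2 x − 99.0 y = 1266.73
Solving: x ≈ -38.299, y ≈ -1.499 km (keep extra digits for the depth step; rounded: -38.3, -1.5).
Then from the P sphere: z² = 44.89² − (x + 0.5)² − (y + 13.9)² with x = -38.299, y = -1.499, so z ≈ 20.798 ≈ 20.8 km.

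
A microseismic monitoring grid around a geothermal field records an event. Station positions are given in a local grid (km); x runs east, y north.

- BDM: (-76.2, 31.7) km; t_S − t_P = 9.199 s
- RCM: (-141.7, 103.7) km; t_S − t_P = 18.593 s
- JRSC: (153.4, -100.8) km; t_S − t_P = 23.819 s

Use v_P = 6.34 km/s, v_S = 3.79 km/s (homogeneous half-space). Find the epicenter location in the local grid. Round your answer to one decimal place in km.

Distance from S−P lag: d = Δt · v_P v_S / (v_P − v_S) = Δt · (6.34·3.79)/(6.34−3.79) ≈ 9.4230·Δt.
So d_BDM = 86.68, d_RCM = 175.20, d_JRSC = 224.45 km.
Circle about each station: (x + 76.2)² + (y − 31.7)² = 86.68²; (x + 141.7)² + (y − 103.7)² = 175.20²; (x − 153.4)² + (y + 100.8)² = 224.45².
Subtracting pairs of circle equations eliminates x²+y² and gives linear equations (the radical axes):
-131.0 x + 144.0 y = 839.63
459.2 x − 265.0 y = -15983.51
Solving the 2×2 system: x ≈ -66.2, y ≈ -54.4 km.
Check against BDM (with the unrounded x, y): √((x + 76.2)²+(y − 31.7)²) = 86.67 ≈ 86.68 km. ✓

(-66.2, -54.4)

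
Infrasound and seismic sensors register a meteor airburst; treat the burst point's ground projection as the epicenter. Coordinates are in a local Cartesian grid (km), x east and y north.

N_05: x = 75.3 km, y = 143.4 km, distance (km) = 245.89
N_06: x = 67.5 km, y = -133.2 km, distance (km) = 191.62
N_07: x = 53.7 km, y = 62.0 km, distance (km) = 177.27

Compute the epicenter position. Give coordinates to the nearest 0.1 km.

Circle about each station: (x − 75.3)² + (y − 143.4)² = 245.89²; (x − 67.5)² + (y + 133.2)² = 191.62²; (x − 53.7)² + (y − 62.0)² = 177.27².
Subtracting the N_05 equation from the N_06 and N_07 equations removes the quadratic terms:
-15.6 x − 553.2 y = 19808.51
-43.2 x − 162.8 y = 9531.28
Solving the 2×2 system: x ≈ -95.9, y ≈ -33.1 km.

-95.9 km east, -33.1 km north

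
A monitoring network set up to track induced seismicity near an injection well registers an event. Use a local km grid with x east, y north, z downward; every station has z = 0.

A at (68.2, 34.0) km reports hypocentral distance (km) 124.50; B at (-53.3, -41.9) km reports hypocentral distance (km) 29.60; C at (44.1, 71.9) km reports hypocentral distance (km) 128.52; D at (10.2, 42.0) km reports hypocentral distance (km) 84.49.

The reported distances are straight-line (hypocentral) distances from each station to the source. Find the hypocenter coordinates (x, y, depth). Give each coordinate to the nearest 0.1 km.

Each station gives a sphere (x−x_i)² + (y−y_i)² + z² = d_i² (stations at z=0).
Subtracting the A sphere from B and C: z² cancels, leaving linear equations in x and y:
-243.0 x − 151.8 y = 13413.35
-48.2 x + 75.8 y = 290.04
Solving: x ≈ -41.217, y ≈ -22.383 km (keep extra digits for the depth step; rounded: -41.2, -22.4).
Then from the A sphere: z² = 124.50² − (x − 68.2)² − (y − 34.0)² with x = -41.217, y = -22.383, so z ≈ 18.685 ≈ 18.7 km.

x ≈ -41.2 km, y ≈ -22.4 km, depth ≈ 18.7 km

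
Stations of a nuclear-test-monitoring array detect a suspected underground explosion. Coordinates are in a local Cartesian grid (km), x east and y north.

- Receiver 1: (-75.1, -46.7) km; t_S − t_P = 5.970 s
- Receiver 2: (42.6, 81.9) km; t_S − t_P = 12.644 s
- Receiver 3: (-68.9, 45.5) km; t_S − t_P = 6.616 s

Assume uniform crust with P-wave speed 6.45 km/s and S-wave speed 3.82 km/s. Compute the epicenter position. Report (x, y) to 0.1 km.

x ≈ -35.8 km, y ≈ -6.9 km

Distance from S−P lag: d = Δt · v_P v_S / (v_P − v_S) = Δt · (6.45·3.82)/(6.45−3.82) ≈ 9.3684·Δt.
So d_Receiver 1 = 55.93, d_Receiver 2 = 118.45, d_Receiver 3 = 61.98 km.
Circle about each station: (x + 75.1)² + (y + 46.7)² = 55.93²; (x − 42.6)² + (y − 81.9)² = 118.45²; (x + 68.9)² + (y − 45.5)² = 61.98².
Subtracting pairs of circle equations eliminates x²+y² and gives linear equations (the radical axes):
235.4 x + 257.2 y = -10200.77
12.4 x + 184.4 y = -1716.80
Solving the 2×2 system: x ≈ -35.8, y ≈ -6.9 km.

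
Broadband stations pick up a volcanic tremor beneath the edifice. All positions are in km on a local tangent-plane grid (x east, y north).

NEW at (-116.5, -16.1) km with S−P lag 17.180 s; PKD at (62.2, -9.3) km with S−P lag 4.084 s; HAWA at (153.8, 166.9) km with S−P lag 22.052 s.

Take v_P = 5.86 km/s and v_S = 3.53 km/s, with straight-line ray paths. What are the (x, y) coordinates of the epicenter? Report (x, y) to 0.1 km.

33.3 km east, 12.6 km north

Distance from S−P lag: d = Δt · v_P v_S / (v_P − v_S) = Δt · (5.86·3.53)/(5.86−3.53) ≈ 8.8780·Δt.
So d_NEW = 152.52, d_PKD = 36.26, d_HAWA = 195.78 km.
Circle about each station: (x + 116.5)² + (y + 16.1)² = 152.52²; (x − 62.2)² + (y + 9.3)² = 36.26²; (x − 153.8)² + (y − 166.9)² = 195.78².
Subtracting the NEW equation from the PKD and HAWA equations removes the quadratic terms:
357.4 x + 13.6 y = 12071.43
540.6 x + 366.0 y = 22611.13
Solving the 2×2 system: x ≈ 33.3, y ≈ 12.6 km.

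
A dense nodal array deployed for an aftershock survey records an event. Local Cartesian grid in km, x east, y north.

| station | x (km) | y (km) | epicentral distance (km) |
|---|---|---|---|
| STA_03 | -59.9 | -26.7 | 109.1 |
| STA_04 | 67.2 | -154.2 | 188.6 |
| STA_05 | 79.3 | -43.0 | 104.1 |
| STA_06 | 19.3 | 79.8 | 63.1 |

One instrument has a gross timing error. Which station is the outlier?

STA_03

Solve using three stations at a time. Using STA_04, STA_05, STA_06 (subtract circle equations pairwise → linear system) gives (x, y) ≈ (-2.8, 20.9).
Distances from that point to each station vs reported:
  STA_03: calculated 74.4 vs reported 109.1 → residual 34.7 km
  STA_04: calculated 188.5 vs reported 188.6 → residual 0.1 km
  STA_05: calculated 104.0 vs reported 104.1 → residual 0.1 km
  STA_06: calculated 62.9 vs reported 63.1 → residual 0.2 km
STA_04, STA_05, STA_06 are mutually consistent (residuals ≈ 0); STA_03 is off by 34.7 km.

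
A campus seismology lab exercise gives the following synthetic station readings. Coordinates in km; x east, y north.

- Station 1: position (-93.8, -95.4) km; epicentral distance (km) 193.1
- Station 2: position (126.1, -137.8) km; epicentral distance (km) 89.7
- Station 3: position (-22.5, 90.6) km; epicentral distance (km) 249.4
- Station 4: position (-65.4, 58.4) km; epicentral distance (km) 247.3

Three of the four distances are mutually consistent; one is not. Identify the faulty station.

Station 2

Solve using three stations at a time. Using Station 1, Station 3, Station 4 (subtract circle equations pairwise → linear system) gives (x, y) ≈ (96.3, -128.6).
Distances from that point to each station vs reported:
  Station 1: calculated 193.0 vs reported 193.1 → residual 0.1 km
  Station 2: calculated 31.2 vs reported 89.7 → residual 58.5 km
  Station 3: calculated 249.3 vs reported 249.4 → residual 0.1 km
  Station 4: calculated 247.2 vs reported 247.3 → residual 0.1 km
Station 1, Station 3, Station 4 are mutually consistent (residuals ≈ 0); Station 2 is off by 58.5 km.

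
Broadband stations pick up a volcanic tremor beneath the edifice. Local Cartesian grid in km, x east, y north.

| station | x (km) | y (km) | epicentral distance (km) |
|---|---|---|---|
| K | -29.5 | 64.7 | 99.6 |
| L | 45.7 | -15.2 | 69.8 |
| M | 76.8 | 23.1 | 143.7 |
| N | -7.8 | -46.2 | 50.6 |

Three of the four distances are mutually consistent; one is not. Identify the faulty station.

L

Solve using three stations at a time. Using K, M, N (subtract circle equations pairwise → linear system) gives (x, y) ≈ (-56.2, -31.3).
Distances from that point to each station vs reported:
  K: calculated 99.6 vs reported 99.6 → residual 0.0 km
  L: calculated 103.2 vs reported 69.8 → residual 33.4 km
  M: calculated 143.7 vs reported 143.7 → residual 0.0 km
  N: calculated 50.7 vs reported 50.6 → residual 0.1 km
K, M, N are mutually consistent (residuals ≈ 0); L is off by 33.4 km.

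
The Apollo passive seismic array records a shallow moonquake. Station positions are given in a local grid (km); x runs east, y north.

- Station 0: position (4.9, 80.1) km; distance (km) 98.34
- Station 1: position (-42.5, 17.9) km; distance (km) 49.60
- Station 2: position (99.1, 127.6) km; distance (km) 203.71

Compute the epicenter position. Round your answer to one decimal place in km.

-85.8 km east, 42.1 km north

Circle about each station: (x − 4.9)² + (y − 80.1)² = 98.34²; (x + 42.5)² + (y − 17.9)² = 49.60²; (x − 99.1)² + (y − 127.6)² = 203.71².
Subtracting the Station 0 equation from the Station 1 and Station 2 equations removes the quadratic terms:
-94.8 x − 124.4 y = 2897.24
188.4 x + 95.0 y = -12164.46
Solving the 2×2 system: x ≈ -85.8, y ≈ 42.1 km.
Check against Station 0 (with the unrounded x, y): √((x − 4.9)²+(y − 80.1)²) = 98.33 ≈ 98.34 km. ✓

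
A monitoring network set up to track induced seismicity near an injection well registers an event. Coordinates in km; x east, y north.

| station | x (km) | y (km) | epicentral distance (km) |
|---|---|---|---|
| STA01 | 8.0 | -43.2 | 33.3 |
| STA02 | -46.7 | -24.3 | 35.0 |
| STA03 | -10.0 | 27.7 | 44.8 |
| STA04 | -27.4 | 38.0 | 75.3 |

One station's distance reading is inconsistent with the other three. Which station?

STA04

Solve using three stations at a time. Using STA01, STA02, STA03 (subtract circle equations pairwise → linear system) gives (x, y) ≈ (-12.5, -17.0).
Distances from that point to each station vs reported:
  STA01: calculated 33.3 vs reported 33.3 → residual 0.0 km
  STA02: calculated 35.0 vs reported 35.0 → residual 0.0 km
  STA03: calculated 44.8 vs reported 44.8 → residual 0.0 km
  STA04: calculated 57.0 vs reported 75.3 → residual 18.3 km
STA01, STA02, STA03 are mutually consistent (residuals ≈ 0); STA04 is off by 18.3 km.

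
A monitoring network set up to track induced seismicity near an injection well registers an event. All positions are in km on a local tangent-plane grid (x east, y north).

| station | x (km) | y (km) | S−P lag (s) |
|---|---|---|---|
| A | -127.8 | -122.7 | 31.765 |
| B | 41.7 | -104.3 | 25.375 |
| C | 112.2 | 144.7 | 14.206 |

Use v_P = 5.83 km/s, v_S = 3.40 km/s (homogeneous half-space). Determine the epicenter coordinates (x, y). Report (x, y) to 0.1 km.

Distance from S−P lag: d = Δt · v_P v_S / (v_P − v_S) = Δt · (5.83·3.40)/(5.83−3.40) ≈ 8.1572·Δt.
So d_A = 259.11, d_B = 206.99, d_C = 115.88 km.
Circle about each station: (x + 127.8)² + (y + 122.7)² = 259.11²; (x − 41.7)² + (y + 104.3)² = 206.99²; (x − 112.2)² + (y − 144.7)² = 115.88².
Subtracting the A equation from the B and C equations removes the quadratic terms:
339.0 x + 36.8 y = 5522.38
480.0 x + 534.8 y = 55848.62
Solving the 2×2 system: x ≈ 5.5, y ≈ 99.5 km.

(5.5, 99.5)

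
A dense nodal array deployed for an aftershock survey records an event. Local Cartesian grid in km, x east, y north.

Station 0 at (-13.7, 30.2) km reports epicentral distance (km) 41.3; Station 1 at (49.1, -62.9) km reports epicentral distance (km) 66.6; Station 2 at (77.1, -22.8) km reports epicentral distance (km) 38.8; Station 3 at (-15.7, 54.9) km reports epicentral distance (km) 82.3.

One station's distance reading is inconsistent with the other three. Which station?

Station 0

Solve using three stations at a time. Using Station 1, Station 2, Station 3 (subtract circle equations pairwise → linear system) gives (x, y) ≈ (48.7, 3.7).
Distances from that point to each station vs reported:
  Station 0: calculated 67.8 vs reported 41.3 → residual 26.5 km
  Station 1: calculated 66.6 vs reported 66.6 → residual 0.0 km
  Station 2: calculated 38.8 vs reported 38.8 → residual 0.0 km
  Station 3: calculated 82.3 vs reported 82.3 → residual 0.0 km
Station 1, Station 2, Station 3 are mutually consistent (residuals ≈ 0); Station 0 is off by 26.5 km.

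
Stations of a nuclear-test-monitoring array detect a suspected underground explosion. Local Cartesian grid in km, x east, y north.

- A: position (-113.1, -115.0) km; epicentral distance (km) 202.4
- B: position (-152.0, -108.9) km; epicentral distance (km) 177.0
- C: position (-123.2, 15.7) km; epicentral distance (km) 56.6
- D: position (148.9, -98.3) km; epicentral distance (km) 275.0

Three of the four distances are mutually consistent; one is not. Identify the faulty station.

A

Solve using three stations at a time. Using B, C, D (subtract circle equations pairwise → linear system) gives (x, y) ≈ (-80.7, 53.1).
Distances from that point to each station vs reported:
  A: calculated 171.2 vs reported 202.4 → residual 31.2 km
  B: calculated 177.0 vs reported 177.0 → residual 0.0 km
  C: calculated 56.6 vs reported 56.6 → residual 0.0 km
  D: calculated 275.0 vs reported 275.0 → residual 0.0 km
B, C, D are mutually consistent (residuals ≈ 0); A is off by 31.2 km.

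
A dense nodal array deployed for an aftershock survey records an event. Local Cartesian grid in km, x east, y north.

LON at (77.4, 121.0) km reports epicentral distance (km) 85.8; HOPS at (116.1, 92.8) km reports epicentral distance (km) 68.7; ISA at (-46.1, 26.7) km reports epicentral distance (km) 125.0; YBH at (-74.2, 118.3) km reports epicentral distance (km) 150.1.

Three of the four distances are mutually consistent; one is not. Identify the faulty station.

Solve using three stations at a time. Using LON, HOPS, ISA (subtract circle equations pairwise → linear system) gives (x, y) ≈ (78.6, 35.2).
Distances from that point to each station vs reported:
  LON: calculated 85.8 vs reported 85.8 → residual 0.0 km
  HOPS: calculated 68.7 vs reported 68.7 → residual 0.0 km
  ISA: calculated 125.0 vs reported 125.0 → residual 0.0 km
  YBH: calculated 174.0 vs reported 150.1 → residual 23.9 km
LON, HOPS, ISA are mutually consistent (residuals ≈ 0); YBH is off by 23.9 km.

YBH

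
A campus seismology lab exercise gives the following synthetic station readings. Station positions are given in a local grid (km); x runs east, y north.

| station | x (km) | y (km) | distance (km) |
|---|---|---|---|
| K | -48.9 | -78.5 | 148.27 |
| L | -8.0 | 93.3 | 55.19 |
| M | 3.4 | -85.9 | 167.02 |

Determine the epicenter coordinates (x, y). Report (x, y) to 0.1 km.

(-57.8, 69.5)

Circle about each station: (x + 48.9)² + (y + 78.5)² = 148.27²; (x + 8.0)² + (y − 93.3)² = 55.19²; (x − 3.4)² + (y + 85.9)² = 167.02².
Subtracting the K equation from the L and M equations removes the quadratic terms:
81.8 x + 343.6 y = 19153.49
104.6 x − 14.8 y = -7074.78
Solving the 2×2 system: x ≈ -57.8, y ≈ 69.5 km.
Check against K (with the unrounded x, y): √((x + 48.9)²+(y + 78.5)²) = 148.27 ≈ 148.27 km. ✓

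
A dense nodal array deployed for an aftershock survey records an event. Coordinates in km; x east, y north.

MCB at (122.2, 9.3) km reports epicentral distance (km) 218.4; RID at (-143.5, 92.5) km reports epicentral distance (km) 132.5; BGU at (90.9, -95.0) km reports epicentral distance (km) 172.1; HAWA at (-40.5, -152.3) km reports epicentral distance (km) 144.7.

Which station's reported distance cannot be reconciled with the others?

Solve using three stations at a time. Using RID, BGU, HAWA (subtract circle equations pairwise → linear system) gives (x, y) ≈ (-58.0, -8.7).
Distances from that point to each station vs reported:
  MCB: calculated 181.1 vs reported 218.4 → residual 37.3 km
  RID: calculated 132.5 vs reported 132.5 → residual 0.0 km
  BGU: calculated 172.1 vs reported 172.1 → residual 0.0 km
  HAWA: calculated 144.7 vs reported 144.7 → residual 0.0 km
RID, BGU, HAWA are mutually consistent (residuals ≈ 0); MCB is off by 37.3 km.

MCB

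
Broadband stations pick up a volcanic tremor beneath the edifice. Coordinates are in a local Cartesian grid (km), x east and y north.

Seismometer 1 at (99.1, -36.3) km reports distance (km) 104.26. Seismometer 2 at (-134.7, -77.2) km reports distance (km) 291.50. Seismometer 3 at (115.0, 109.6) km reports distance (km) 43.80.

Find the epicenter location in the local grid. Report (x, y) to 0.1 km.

119.2 km east, 66.0 km north

Circle about each station: (x − 99.1)² + (y + 36.3)² = 104.26²; (x + 134.7)² + (y + 77.2)² = 291.50²; (x − 115.0)² + (y − 109.6)² = 43.80².
Subtracting the Seismometer 1 equation from the Seismometer 2 and Seismometer 3 equations removes the quadratic terms:
-467.6 x − 81.8 y = -61136.67
31.8 x + 291.8 y = 23050.37
Solving the 2×2 system: x ≈ 119.2, y ≈ 66.0 km.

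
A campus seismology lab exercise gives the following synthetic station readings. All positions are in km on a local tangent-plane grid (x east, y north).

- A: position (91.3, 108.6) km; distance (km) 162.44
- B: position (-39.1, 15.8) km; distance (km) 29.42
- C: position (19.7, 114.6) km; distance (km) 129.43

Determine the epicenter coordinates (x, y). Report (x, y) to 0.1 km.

Circle about each station: (x − 91.3)² + (y − 108.6)² = 162.44²; (x + 39.1)² + (y − 15.8)² = 29.42²; (x − 19.7)² + (y − 114.6)² = 129.43².
Subtracting pairs of circle equations eliminates x²+y² and gives linear equations (the radical axes):
-260.8 x − 185.6 y = 7170.02
-143.2 x + 12.0 y = 3026.23
Solving the 2×2 system: x ≈ -21.8, y ≈ -8.0 km.
Check against A (with the unrounded x, y): √((x − 91.3)²+(y − 108.6)²) = 162.44 ≈ 162.44 km. ✓

-21.8 km east, -8.0 km north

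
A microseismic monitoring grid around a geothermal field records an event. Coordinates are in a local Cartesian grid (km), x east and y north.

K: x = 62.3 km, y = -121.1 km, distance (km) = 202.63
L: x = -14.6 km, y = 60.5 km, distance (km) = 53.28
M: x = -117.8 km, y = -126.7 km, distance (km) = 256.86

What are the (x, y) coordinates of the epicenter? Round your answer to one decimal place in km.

(35.1, 79.7)

Circle about each station: (x − 62.3)² + (y + 121.1)² = 202.63²; (x + 14.6)² + (y − 60.5)² = 53.28²; (x + 117.8)² + (y + 126.7)² = 256.86².
Subtracting the K equation from the L and M equations removes the quadratic terms:
-153.8 x + 363.2 y = 23547.07
-360.2 x − 11.2 y = -13534.91
Solving the 2×2 system: x ≈ 35.1, y ≈ 79.7 km.
Check against K (with the unrounded x, y): √((x − 62.3)²+(y + 121.1)²) = 202.63 ≈ 202.63 km. ✓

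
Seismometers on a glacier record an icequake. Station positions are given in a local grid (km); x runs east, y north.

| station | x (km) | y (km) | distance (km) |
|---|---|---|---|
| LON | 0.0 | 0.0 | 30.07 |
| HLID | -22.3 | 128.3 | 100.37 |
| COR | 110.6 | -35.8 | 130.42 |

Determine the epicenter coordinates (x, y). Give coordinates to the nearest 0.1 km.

-2.0 km east, 30.0 km north

Circle about each station: x² + y² = 30.07²; (x + 22.3)² + (y − 128.3)² = 100.37²; (x − 110.6)² + (y + 35.8)² = 130.42².
Subtracting pairs of circle equations eliminates x²+y² and gives linear equations (the radical axes):
-44.6 x + 256.6 y = 7788.25
221.2 x − 71.6 y = -2591.17
Solving the 2×2 system: x ≈ -2.0, y ≈ 30.0 km.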